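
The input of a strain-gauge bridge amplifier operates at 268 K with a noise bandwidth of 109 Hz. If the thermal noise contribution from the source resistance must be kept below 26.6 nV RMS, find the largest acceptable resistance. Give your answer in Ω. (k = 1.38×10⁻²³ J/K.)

439 Ω

Johnson–Nyquist: V_n = √(4kTRB) ⇒ R = V_n² / (4kTB)
4kTB = 4 × 1.38×10⁻²³ × 268 × 1.09×10² = 1.61×10⁻¹⁸
R = (2.66×10⁻⁸)² / 1.61×10⁻¹⁸ = 4.39×10² Ω = 439 Ω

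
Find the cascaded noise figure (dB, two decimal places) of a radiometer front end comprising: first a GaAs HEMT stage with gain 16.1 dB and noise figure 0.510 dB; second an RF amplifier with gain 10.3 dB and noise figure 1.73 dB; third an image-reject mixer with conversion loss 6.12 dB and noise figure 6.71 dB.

0.59 dB

Convert to linear (a loss of L dB is a gain of −L dB): F_i = 10^(NF_i/10), G_i = 10^(G_i,dB/10)
  Stage 1: F_1 = 10^(0.510/10) = 1.125, G_1 = 10^(16.1/10) = 40.74
  Stage 2: F_2 = 10^(1.73/10) = 1.489, G_2 = 10^(10.3/10) = 10.72
  Stage 3: F_3 = 10^(6.71/10) = 4.688, G_3 = 10^(−6.12/10) = 0.2443
Friis cascade:
  F = 1.125 + (1.489 − 1)/40.74 + (4.688 − 1)/436.5 = 1.145
NF = 10 log₁₀(1.145) = 0.59 dB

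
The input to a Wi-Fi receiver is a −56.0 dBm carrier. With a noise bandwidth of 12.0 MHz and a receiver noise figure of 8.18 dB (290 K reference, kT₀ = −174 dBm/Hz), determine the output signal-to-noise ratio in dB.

39.0 dB

Noise floor: N = −174 + 10 log₁₀(B) + NF
10 log₁₀(1.20×10⁷) = 70.79 dB
N = −174 + 70.79 + 8.18 = −95.03 dBm
SNR = P_sig − N = −56.0 − (−95.03) = 39.03 dB → 39.0 dB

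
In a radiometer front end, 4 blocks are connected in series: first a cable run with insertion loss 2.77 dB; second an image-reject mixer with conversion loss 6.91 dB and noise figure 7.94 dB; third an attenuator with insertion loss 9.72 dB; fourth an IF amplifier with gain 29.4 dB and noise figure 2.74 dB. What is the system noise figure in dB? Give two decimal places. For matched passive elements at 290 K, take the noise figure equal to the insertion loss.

Convert to linear (a loss of L dB is a gain of −L dB): F_i = 10^(NF_i/10), G_i = 10^(G_i,dB/10)
  Stage 1: F_1 = 10^(2.77/10) = 1.892, G_1 = 10^(−2.77/10) = 0.5284
  Stage 2: F_2 = 10^(7.94/10) = 6.223, G_2 = 10^(−6.91/10) = 0.2037
  Stage 3: F_3 = 10^(9.72/10) = 9.376, G_3 = 10^(−9.72/10) = 0.1067
  Stage 4: F_4 = 10^(2.74/10) = 1.879, G_4 = 10^(29.4/10) = 871.0
Friis cascade:
  F = 1.892 + (6.223 − 1)/0.5284 + (9.376 − 1)/0.1076 + (1.879 − 1)/0.01148 = 166.2
NF = 10 log₁₀(166.2) = 22.21 dB

22.21 dB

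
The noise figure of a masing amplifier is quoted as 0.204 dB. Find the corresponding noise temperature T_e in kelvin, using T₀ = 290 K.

13.9 K

F = 10^(0.204/10) = 1.04809
T_e = (F − 1)·T₀ = (1.04809 − 1) × 290 = 13.9 K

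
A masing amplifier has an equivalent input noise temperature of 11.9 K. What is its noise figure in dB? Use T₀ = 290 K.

F = 1 + T_e/T₀ = 1 + 11.9/290 = 1.04103
NF = 10 log₁₀(1.04103) = 0.175 dB

0.175 dB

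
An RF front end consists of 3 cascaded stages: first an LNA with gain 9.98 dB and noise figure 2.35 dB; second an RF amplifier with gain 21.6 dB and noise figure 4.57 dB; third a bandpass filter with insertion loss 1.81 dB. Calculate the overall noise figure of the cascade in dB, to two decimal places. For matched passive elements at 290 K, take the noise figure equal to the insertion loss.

Convert to linear (a loss of L dB is a gain of −L dB): F_i = 10^(NF_i/10), G_i = 10^(G_i,dB/10)
  Stage 1: F_1 = 10^(2.35/10) = 1.718, G_1 = 10^(9.98/10) = 9.954
  Stage 2: F_2 = 10^(4.57/10) = 2.864, G_2 = 10^(21.6/10) = 144.5
  Stage 3: F_3 = 10^(1.81/10) = 1.517, G_3 = 10^(−1.81/10) = 0.6592
Friis cascade:
  F = 1.718 + (2.864 − 1)/9.954 + (1.517 − 1)/1439 = 1.906
NF = 10 log₁₀(1.906) = 2.80 dB

2.80 dB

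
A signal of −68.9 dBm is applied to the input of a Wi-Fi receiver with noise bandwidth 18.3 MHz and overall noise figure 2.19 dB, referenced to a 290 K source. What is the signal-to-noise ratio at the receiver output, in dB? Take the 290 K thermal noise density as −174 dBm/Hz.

30.3 dB

Noise floor: N = −174 + 10 log₁₀(B) + NF
10 log₁₀(1.83×10⁷) = 72.62 dB
N = −174 + 72.62 + 2.19 = −99.19 dBm
SNR = P_sig − N = −68.9 − (−99.19) = 30.29 dB → 30.3 dB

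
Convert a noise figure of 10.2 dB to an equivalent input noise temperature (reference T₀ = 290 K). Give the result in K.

F = 10^(10.2/10) = 10.4713
T_e = (F − 1)·T₀ = (10.4713 − 1) × 290 = 2747 K

2747 K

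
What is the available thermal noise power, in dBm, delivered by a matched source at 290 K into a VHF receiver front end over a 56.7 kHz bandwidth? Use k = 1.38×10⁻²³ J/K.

−126.4 dBm

P_n = kTB = 1.38×10⁻²³ × 290 × 5.67×10⁴ = 2.27×10⁻¹⁶ W
In dBm: 10 log₁₀(2.27×10⁻¹⁶ / 10⁻³) = −126.4 dBm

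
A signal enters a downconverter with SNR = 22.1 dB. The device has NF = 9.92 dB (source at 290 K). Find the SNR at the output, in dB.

By definition F = SNR_in/SNR_out, so in dB: SNR_out = SNR_in − NF
SNR_out = 22.1 − 9.92 = 12.18 dB

12.18 dB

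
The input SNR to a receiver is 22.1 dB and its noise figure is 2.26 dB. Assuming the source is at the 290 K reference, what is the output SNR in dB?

By definition F = SNR_in/SNR_out, so in dB: SNR_out = SNR_in − NF
SNR_out = 22.1 − 2.26 = 19.84 dB

19.84 dB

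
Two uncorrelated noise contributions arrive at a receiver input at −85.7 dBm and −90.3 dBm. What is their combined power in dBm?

−84.4 dBm

Convert to linear, add, convert back:
P₁ = 2.69×10⁻¹² W, P₂ = 9.33×10⁻¹³ W
P_tot = 3.62×10⁻¹² W → 10 log₁₀(P_tot / 10⁻³) = −84.4 dBm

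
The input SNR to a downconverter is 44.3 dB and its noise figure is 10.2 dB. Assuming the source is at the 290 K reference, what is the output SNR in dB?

34.1 dB

By definition F = SNR_in/SNR_out, so in dB: SNR_out = SNR_in − NF
SNR_out = 44.3 − 10.2 = 34.1 dB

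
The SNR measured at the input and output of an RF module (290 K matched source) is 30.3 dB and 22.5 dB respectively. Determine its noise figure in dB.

NF (dB) = SNR_in(dB) − SNR_out(dB) when the source is at T₀
NF = 30.3 − 22.5 = 7.8 dB

7.8 dB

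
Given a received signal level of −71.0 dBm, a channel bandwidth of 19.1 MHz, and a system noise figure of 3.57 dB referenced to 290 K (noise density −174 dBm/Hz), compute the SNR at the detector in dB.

Noise floor: N = −174 + 10 log₁₀(B) + NF
10 log₁₀(1.91×10⁷) = 72.81 dB
N = −174 + 72.81 + 3.57 = −97.62 dBm
SNR = P_sig − N = −71.0 − (−97.62) = 26.62 dB → 26.6 dB

26.6 dB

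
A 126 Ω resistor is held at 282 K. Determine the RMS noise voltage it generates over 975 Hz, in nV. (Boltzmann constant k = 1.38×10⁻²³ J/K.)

43.7 nV

V_n = √(4kTRB)
4kTRB = 4 × 1.38×10⁻²³ × 282 × 1.26×10² × 9.75×10² = 1.91×10⁻¹⁵ V²
V_n = √(1.91×10⁻¹⁵) = 4.37×10⁻⁸ V = 43.7 nV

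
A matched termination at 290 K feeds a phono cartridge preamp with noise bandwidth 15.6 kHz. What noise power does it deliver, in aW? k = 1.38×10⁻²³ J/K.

P_n = kTB = 1.38×10⁻²³ × 290 × 1.56×10⁴ = 6.24×10⁻¹⁷ W = 62.4 aW

62.4 aW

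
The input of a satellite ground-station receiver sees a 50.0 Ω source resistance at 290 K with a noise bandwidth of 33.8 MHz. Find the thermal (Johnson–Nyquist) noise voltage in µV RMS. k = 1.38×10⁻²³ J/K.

5.20 µV

V_n = √(4kTRB)
4kTRB = 4 × 1.38×10⁻²³ × 290 × 5.00×10¹ × 3.38×10⁷ = 2.71×10⁻¹¹ V²
V_n = √(2.71×10⁻¹¹) = 5.20×10⁻⁶ V = 5.20 µV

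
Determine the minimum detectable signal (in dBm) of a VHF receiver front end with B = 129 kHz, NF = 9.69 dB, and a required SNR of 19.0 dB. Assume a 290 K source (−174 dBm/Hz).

−94.2 dBm

Sensitivity = −174 + 10 log₁₀(B) + NF + SNR_min
= −174 + 51.11 + 9.69 + 19.0
= −94.20 dBm → −94.2 dBm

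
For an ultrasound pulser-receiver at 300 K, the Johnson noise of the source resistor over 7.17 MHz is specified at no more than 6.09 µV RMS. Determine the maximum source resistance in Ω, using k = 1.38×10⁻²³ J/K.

312 Ω

Johnson–Nyquist: V_n = √(4kTRB) ⇒ R = V_n² / (4kTB)
4kTB = 4 × 1.38×10⁻²³ × 300 × 7.17×10⁶ = 1.19×10⁻¹³
R = (6.09×10⁻⁶)² / 1.19×10⁻¹³ = 3.12×10² Ω = 312 Ω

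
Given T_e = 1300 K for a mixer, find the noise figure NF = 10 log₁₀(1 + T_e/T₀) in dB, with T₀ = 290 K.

7.39 dB

F = 1 + T_e/T₀ = 1 + 1300/290 = 5.48276
NF = 10 log₁₀(5.48276) = 7.39 dB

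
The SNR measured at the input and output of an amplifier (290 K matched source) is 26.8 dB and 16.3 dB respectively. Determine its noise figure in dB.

10.5 dB

NF (dB) = SNR_in(dB) − SNR_out(dB) when the source is at T₀
NF = 26.8 − 16.3 = 10.5 dB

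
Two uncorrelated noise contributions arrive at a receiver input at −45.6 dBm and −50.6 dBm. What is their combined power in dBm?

−44.4 dBm

Convert to linear, add, convert back:
P₁ = 2.75×10⁻⁸ W, P₂ = 8.71×10⁻⁹ W
P_tot = 3.63×10⁻⁸ W → 10 log₁₀(P_tot / 10⁻³) = −44.4 dBm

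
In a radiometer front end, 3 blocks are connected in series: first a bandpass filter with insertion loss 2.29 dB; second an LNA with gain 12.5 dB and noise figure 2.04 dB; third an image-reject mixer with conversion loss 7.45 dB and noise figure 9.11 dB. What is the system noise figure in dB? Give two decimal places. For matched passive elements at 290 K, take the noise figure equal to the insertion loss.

Convert to linear (a loss of L dB is a gain of −L dB): F_i = 10^(NF_i/10), G_i = 10^(G_i,dB/10)
  Stage 1: F_1 = 10^(2.29/10) = 1.694, G_1 = 10^(−2.29/10) = 0.5902
  Stage 2: F_2 = 10^(2.04/10) = 1.600, G_2 = 10^(12.5/10) = 17.78
  Stage 3: F_3 = 10^(9.11/10) = 8.147, G_3 = 10^(−7.45/10) = 0.1799
Friis cascade:
  F = 1.694 + (1.600 − 1)/0.5902 + (8.147 − 1)/10.50 = 3.391
NF = 10 log₁₀(3.391) = 5.30 dB

5.30 dB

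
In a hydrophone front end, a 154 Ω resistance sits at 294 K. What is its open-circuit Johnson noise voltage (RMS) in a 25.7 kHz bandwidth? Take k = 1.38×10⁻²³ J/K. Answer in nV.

V_n = √(4kTRB)
4kTRB = 4 × 1.38×10⁻²³ × 294 × 1.54×10² × 2.57×10⁴ = 6.42×10⁻¹⁴ V²
V_n = √(6.42×10⁻¹⁴) = 2.53×10⁻⁷ V = 253 nV

253 nV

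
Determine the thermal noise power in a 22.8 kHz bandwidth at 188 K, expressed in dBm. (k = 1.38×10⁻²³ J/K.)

−132.3 dBm

P_n = kTB = 1.38×10⁻²³ × 188 × 2.28×10⁴ = 5.92×10⁻¹⁷ W
In dBm: 10 log₁₀(5.92×10⁻¹⁷ / 10⁻³) = −132.3 dBm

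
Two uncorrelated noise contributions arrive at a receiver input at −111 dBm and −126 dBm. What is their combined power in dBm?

−110.9 dBm

Convert to linear, add, convert back:
P₁ = 7.94×10⁻¹⁵ W, P₂ = 2.51×10⁻¹⁶ W
P_tot = 8.19×10⁻¹⁵ W → 10 log₁₀(P_tot / 10⁻³) = −110.9 dBm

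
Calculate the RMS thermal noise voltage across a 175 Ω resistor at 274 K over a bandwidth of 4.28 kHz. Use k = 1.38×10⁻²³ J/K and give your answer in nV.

106 nV

V_n = √(4kTRB)
4kTRB = 4 × 1.38×10⁻²³ × 274 × 1.75×10² × 4.28×10³ = 1.13×10⁻¹⁴ V²
V_n = √(1.13×10⁻¹⁴) = 1.06×10⁻⁷ V = 106 nV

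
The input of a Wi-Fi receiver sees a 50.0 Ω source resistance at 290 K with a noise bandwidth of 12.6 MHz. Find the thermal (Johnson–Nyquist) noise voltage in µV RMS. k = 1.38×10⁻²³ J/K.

3.18 µV

V_n = √(4kTRB)
4kTRB = 4 × 1.38×10⁻²³ × 290 × 5.00×10¹ × 1.26×10⁷ = 1.01×10⁻¹¹ V²
V_n = √(1.01×10⁻¹¹) = 3.18×10⁻⁶ V = 3.18 µV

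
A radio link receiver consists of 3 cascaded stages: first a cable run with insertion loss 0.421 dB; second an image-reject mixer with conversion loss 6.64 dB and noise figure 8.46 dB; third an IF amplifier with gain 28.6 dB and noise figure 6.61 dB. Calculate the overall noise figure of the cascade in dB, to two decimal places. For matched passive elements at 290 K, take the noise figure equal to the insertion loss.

14.14 dB

Convert to linear (a loss of L dB is a gain of −L dB): F_i = 10^(NF_i/10), G_i = 10^(G_i,dB/10)
  Stage 1: F_1 = 10^(0.421/10) = 1.102, G_1 = 10^(−0.421/10) = 0.9076
  Stage 2: F_2 = 10^(8.46/10) = 7.015, G_2 = 10^(−6.64/10) = 0.2168
  Stage 3: F_3 = 10^(6.61/10) = 4.581, G_3 = 10^(28.6/10) = 724.4
Friis cascade:
  F = 1.102 + (7.015 − 1)/0.9076 + (4.581 − 1)/0.1967 = 25.93
NF = 10 log₁₀(25.93) = 14.14 dB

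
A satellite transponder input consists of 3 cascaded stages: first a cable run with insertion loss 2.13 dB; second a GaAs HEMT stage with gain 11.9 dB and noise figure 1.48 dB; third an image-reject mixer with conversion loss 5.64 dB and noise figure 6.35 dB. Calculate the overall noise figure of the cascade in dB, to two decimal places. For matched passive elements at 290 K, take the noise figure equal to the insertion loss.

Convert to linear (a loss of L dB is a gain of −L dB): F_i = 10^(NF_i/10), G_i = 10^(G_i,dB/10)
  Stage 1: F_1 = 10^(2.13/10) = 1.633, G_1 = 10^(−2.13/10) = 0.6124
  Stage 2: F_2 = 10^(1.48/10) = 1.406, G_2 = 10^(11.9/10) = 15.49
  Stage 3: F_3 = 10^(6.35/10) = 4.315, G_3 = 10^(−5.64/10) = 0.2729
Friis cascade:
  F = 1.633 + (1.406 − 1)/0.6124 + (4.315 − 1)/9.484 = 2.646
NF = 10 log₁₀(2.646) = 4.23 dB

4.23 dB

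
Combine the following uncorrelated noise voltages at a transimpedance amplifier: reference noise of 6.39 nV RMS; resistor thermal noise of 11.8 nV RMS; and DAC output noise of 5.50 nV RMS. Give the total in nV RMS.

Uncorrelated sources add in power (mean-square): V_tot = √(ΣV_i²)
V_tot = √[(6.39×10⁻⁹)² + (1.18×10⁻⁸)² + (5.50×10⁻⁹)²] = 1.45×10⁻⁸ V = 14.5 nV

14.5 nV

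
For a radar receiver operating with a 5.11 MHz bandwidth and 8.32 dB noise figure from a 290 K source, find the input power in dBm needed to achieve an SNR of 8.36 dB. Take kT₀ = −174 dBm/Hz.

−90.2 dBm

Sensitivity = −174 + 10 log₁₀(B) + NF + SNR_min
= −174 + 67.08 + 8.32 + 8.36
= −90.24 dBm → −90.2 dBm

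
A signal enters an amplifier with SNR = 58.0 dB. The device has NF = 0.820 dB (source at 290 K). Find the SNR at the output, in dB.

57.180 dB

By definition F = SNR_in/SNR_out, so in dB: SNR_out = SNR_in − NF
SNR_out = 58.0 − 0.820 = 57.180 dB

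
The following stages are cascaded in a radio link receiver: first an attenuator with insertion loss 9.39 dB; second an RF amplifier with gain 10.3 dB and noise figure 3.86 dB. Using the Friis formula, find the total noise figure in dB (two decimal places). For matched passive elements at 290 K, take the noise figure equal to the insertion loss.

13.25 dB

Convert to linear (a loss of L dB is a gain of −L dB): F_i = 10^(NF_i/10), G_i = 10^(G_i,dB/10)
  Stage 1: F_1 = 10^(9.39/10) = 8.690, G_1 = 10^(−9.39/10) = 0.1151
  Stage 2: F_2 = 10^(3.86/10) = 2.432, G_2 = 10^(10.3/10) = 10.72
Friis cascade:
  F = 8.690 + (2.432 − 1)/0.1151 = 21.13
NF = 10 log₁₀(21.13) = 13.25 dB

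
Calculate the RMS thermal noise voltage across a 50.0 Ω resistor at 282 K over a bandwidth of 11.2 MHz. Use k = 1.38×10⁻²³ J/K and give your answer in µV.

2.95 µV

V_n = √(4kTRB)
4kTRB = 4 × 1.38×10⁻²³ × 282 × 5.00×10¹ × 1.12×10⁷ = 8.72×10⁻¹² V²
V_n = √(8.72×10⁻¹²) = 2.95×10⁻⁶ V = 2.95 µV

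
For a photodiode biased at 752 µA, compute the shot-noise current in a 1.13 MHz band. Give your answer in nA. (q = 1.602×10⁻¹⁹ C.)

I_n = √(2qI·B)
2qI·B = 2 × 1.602×10⁻¹⁹ × 7.52×10⁻⁴ × 1.13×10⁶ = 2.72×10⁻¹⁶ A²
I_n = √(2.72×10⁻¹⁶) = 1.65×10⁻⁸ A = 16.5 nA

16.5 nA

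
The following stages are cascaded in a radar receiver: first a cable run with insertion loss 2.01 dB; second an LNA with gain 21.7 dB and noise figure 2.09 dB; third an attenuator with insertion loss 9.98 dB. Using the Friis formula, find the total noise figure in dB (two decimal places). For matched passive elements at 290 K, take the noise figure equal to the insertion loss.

Convert to linear (a loss of L dB is a gain of −L dB): F_i = 10^(NF_i/10), G_i = 10^(G_i,dB/10)
  Stage 1: F_1 = 10^(2.01/10) = 1.589, G_1 = 10^(−2.01/10) = 0.6295
  Stage 2: F_2 = 10^(2.09/10) = 1.618, G_2 = 10^(21.7/10) = 147.9
  Stage 3: F_3 = 10^(9.98/10) = 9.954, G_3 = 10^(−9.98/10) = 0.1005
Friis cascade:
  F = 1.589 + (1.618 − 1)/0.6295 + (9.954 − 1)/93.11 = 2.667
NF = 10 log₁₀(2.667) = 4.26 dB

4.26 dB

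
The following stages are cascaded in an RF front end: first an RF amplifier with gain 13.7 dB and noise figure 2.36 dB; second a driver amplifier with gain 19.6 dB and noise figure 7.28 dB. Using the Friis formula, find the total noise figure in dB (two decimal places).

Convert to linear (a loss of L dB is a gain of −L dB): F_i = 10^(NF_i/10), G_i = 10^(G_i,dB/10)
  Stage 1: F_1 = 10^(2.36/10) = 1.722, G_1 = 10^(13.7/10) = 23.44
  Stage 2: F_2 = 10^(7.28/10) = 5.346, G_2 = 10^(19.6/10) = 91.20
Friis cascade:
  F = 1.722 + (5.346 − 1)/23.44 = 1.907
NF = 10 log₁₀(1.907) = 2.80 dB

2.80 dB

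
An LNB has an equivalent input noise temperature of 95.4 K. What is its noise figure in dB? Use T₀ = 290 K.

F = 1 + T_e/T₀ = 1 + 95.4/290 = 1.32897
NF = 10 log₁₀(1.32897) = 1.24 dB

1.24 dB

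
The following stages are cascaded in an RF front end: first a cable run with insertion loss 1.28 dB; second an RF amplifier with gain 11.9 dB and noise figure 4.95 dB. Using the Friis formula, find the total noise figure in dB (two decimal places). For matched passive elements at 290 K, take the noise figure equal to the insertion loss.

6.23 dB

Convert to linear (a loss of L dB is a gain of −L dB): F_i = 10^(NF_i/10), G_i = 10^(G_i,dB/10)
  Stage 1: F_1 = 10^(1.28/10) = 1.343, G_1 = 10^(−1.28/10) = 0.7447
  Stage 2: F_2 = 10^(4.95/10) = 3.126, G_2 = 10^(11.9/10) = 15.49
Friis cascade:
  F = 1.343 + (3.126 − 1)/0.7447 = 4.198
NF = 10 log₁₀(4.198) = 6.23 dB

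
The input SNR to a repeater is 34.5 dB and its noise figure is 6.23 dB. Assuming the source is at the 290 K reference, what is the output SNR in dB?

By definition F = SNR_in/SNR_out, so in dB: SNR_out = SNR_in − NF
SNR_out = 34.5 − 6.23 = 28.27 dB

28.27 dB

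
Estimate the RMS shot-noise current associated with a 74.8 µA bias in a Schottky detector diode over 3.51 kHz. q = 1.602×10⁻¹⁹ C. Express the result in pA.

290 pA

I_n = √(2qI·B)
2qI·B = 2 × 1.602×10⁻¹⁹ × 7.48×10⁻⁵ × 3.51×10³ = 8.41×10⁻²⁰ A²
I_n = √(8.41×10⁻²⁰) = 2.90×10⁻¹⁰ A = 290 pA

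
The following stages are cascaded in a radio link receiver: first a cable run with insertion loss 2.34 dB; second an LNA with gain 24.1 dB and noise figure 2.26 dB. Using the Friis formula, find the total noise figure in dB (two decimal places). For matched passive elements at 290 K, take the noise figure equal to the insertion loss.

Convert to linear (a loss of L dB is a gain of −L dB): F_i = 10^(NF_i/10), G_i = 10^(G_i,dB/10)
  Stage 1: F_1 = 10^(2.34/10) = 1.714, G_1 = 10^(−2.34/10) = 0.5834
  Stage 2: F_2 = 10^(2.26/10) = 1.683, G_2 = 10^(24.1/10) = 257.0
Friis cascade:
  F = 1.714 + (1.683 − 1)/0.5834 = 2.884
NF = 10 log₁₀(2.884) = 4.60 dB

4.60 dB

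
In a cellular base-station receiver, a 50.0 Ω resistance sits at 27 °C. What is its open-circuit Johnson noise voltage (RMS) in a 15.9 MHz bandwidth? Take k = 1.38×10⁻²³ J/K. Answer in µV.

3.63 µV

T = 27 °C + 273.15 = 300.15 K
V_n = √(4kTRB)
4kTRB = 4 × 1.38×10⁻²³ × 300.15 × 5.00×10¹ × 1.59×10⁷ = 1.32×10⁻¹¹ V²
V_n = √(1.32×10⁻¹¹) = 3.63×10⁻⁶ V = 3.63 µV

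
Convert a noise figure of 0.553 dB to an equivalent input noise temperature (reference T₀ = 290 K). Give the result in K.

F = 10^(0.553/10) = 1.1358
T_e = (F − 1)·T₀ = (1.1358 − 1) × 290 = 39.4 K

39.4 K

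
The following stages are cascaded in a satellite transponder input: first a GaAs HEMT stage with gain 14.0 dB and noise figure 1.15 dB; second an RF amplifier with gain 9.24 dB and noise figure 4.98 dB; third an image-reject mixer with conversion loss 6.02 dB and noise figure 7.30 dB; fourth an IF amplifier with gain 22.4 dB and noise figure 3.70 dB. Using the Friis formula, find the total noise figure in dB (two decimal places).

1.57 dB

Convert to linear (a loss of L dB is a gain of −L dB): F_i = 10^(NF_i/10), G_i = 10^(G_i,dB/10)
  Stage 1: F_1 = 10^(1.15/10) = 1.303, G_1 = 10^(14.0/10) = 25.12
  Stage 2: F_2 = 10^(4.98/10) = 3.148, G_2 = 10^(9.24/10) = 8.395
  Stage 3: F_3 = 10^(7.30/10) = 5.370, G_3 = 10^(−6.02/10) = 0.2500
  Stage 4: F_4 = 10^(3.70/10) = 2.344, G_4 = 10^(22.4/10) = 173.8
Friis cascade:
  F = 1.303 + (3.148 − 1)/25.12 + (5.370 − 1)/210.9 + (2.344 − 1)/52.72 = 1.435
NF = 10 log₁₀(1.435) = 1.57 dB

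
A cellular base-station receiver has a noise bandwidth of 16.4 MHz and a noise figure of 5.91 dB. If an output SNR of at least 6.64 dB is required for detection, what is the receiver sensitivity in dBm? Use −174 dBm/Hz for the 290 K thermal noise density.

−89.3 dBm

Sensitivity = −174 + 10 log₁₀(B) + NF + SNR_min
= −174 + 72.15 + 5.91 + 6.64
= −89.30 dBm → −89.3 dBm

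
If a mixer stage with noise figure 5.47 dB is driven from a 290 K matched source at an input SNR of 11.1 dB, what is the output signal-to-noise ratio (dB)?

5.63 dB

By definition F = SNR_in/SNR_out, so in dB: SNR_out = SNR_in − NF
SNR_out = 11.1 − 5.47 = 5.63 dB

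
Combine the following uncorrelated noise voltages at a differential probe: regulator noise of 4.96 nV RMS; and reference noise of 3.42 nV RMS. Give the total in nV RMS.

Uncorrelated sources add in power (mean-square): V_tot = √(ΣV_i²)
V_tot = √[(4.96×10⁻⁹)² + (3.42×10⁻⁹)²] = 6.02×10⁻⁹ V = 6.02 nV

6.02 nV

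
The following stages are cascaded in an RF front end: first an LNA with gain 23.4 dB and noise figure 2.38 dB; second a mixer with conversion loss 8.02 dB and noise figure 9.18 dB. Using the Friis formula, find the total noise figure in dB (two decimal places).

2.46 dB

Convert to linear (a loss of L dB is a gain of −L dB): F_i = 10^(NF_i/10), G_i = 10^(G_i,dB/10)
  Stage 1: F_1 = 10^(2.38/10) = 1.730, G_1 = 10^(23.4/10) = 218.8
  Stage 2: F_2 = 10^(9.18/10) = 8.279, G_2 = 10^(−8.02/10) = 0.1578
Friis cascade:
  F = 1.730 + (8.279 − 1)/218.8 = 1.763
NF = 10 log₁₀(1.763) = 2.46 dB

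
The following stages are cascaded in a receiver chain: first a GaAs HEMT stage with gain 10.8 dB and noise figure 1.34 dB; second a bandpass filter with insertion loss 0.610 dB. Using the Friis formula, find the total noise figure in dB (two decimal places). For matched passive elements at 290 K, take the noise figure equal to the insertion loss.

Convert to linear (a loss of L dB is a gain of −L dB): F_i = 10^(NF_i/10), G_i = 10^(G_i,dB/10)
  Stage 1: F_1 = 10^(1.34/10) = 1.361, G_1 = 10^(10.8/10) = 12.02
  Stage 2: F_2 = 10^(0.610/10) = 1.151, G_2 = 10^(−0.610/10) = 0.8690
Friis cascade:
  F = 1.361 + (1.151 − 1)/12.02 = 1.374
NF = 10 log₁₀(1.374) = 1.38 dB

1.38 dB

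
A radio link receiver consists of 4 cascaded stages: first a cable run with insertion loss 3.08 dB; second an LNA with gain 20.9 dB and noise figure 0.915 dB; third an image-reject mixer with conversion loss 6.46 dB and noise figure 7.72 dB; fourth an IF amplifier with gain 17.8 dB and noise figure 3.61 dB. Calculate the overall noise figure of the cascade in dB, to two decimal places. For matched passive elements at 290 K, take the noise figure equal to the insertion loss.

Convert to linear (a loss of L dB is a gain of −L dB): F_i = 10^(NF_i/10), G_i = 10^(G_i,dB/10)
  Stage 1: F_1 = 10^(3.08/10) = 2.032, G_1 = 10^(−3.08/10) = 0.4920
  Stage 2: F_2 = 10^(0.915/10) = 1.235, G_2 = 10^(20.9/10) = 123.0
  Stage 3: F_3 = 10^(7.72/10) = 5.916, G_3 = 10^(−6.46/10) = 0.2259
  Stage 4: F_4 = 10^(3.61/10) = 2.296, G_4 = 10^(17.8/10) = 60.26
Friis cascade:
  F = 2.032 + (1.235 − 1)/0.4920 + (5.916 − 1)/60.53 + (2.296 − 1)/13.68 = 2.685
NF = 10 log₁₀(2.685) = 4.29 dB

4.29 dB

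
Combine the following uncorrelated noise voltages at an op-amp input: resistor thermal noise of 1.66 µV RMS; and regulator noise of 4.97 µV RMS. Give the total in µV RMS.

5.24 µV

Uncorrelated sources add in power (mean-square): V_tot = √(ΣV_i²)
V_tot = √[(1.66×10⁻⁶)² + (4.97×10⁻⁶)²] = 5.24×10⁻⁶ V = 5.24 µV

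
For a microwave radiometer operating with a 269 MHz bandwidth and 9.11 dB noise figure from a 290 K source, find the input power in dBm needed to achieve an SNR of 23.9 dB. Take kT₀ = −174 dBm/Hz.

Sensitivity = −174 + 10 log₁₀(B) + NF + SNR_min
= −174 + 84.3 + 9.11 + 23.9
= −56.69 dBm → −56.7 dBm

−56.7 dBm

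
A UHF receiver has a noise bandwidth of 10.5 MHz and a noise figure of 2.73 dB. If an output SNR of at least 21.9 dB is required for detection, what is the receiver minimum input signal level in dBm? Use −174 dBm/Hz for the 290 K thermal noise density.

Sensitivity = −174 + 10 log₁₀(B) + NF + SNR_min
= −174 + 70.21 + 2.73 + 21.9
= −79.16 dBm → −79.2 dBm

−79.2 dBm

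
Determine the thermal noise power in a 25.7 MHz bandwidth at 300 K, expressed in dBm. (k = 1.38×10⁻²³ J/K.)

P_n = kTB = 1.38×10⁻²³ × 300 × 2.57×10⁷ = 1.06×10⁻¹³ W
In dBm: 10 log₁₀(1.06×10⁻¹³ / 10⁻³) = −99.7 dBm

−99.7 dBm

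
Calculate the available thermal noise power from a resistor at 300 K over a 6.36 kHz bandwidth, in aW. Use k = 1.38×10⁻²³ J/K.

P_n = kTB = 1.38×10⁻²³ × 300 × 6.36×10³ = 2.63×10⁻¹⁷ W = 26.3 aW

26.3 aW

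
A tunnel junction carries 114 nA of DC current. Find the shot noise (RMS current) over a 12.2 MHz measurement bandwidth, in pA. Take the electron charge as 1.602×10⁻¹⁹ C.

668 pA

I_n = √(2qI·B)
2qI·B = 2 × 1.602×10⁻¹⁹ × 1.14×10⁻⁷ × 1.22×10⁷ = 4.46×10⁻¹⁹ A²
I_n = √(4.46×10⁻¹⁹) = 6.68×10⁻¹⁰ A = 668 pA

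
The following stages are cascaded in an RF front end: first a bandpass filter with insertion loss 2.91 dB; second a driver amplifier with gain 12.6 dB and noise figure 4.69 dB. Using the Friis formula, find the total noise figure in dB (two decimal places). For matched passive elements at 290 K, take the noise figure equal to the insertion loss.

Convert to linear (a loss of L dB is a gain of −L dB): F_i = 10^(NF_i/10), G_i = 10^(G_i,dB/10)
  Stage 1: F_1 = 10^(2.91/10) = 1.954, G_1 = 10^(−2.91/10) = 0.5117
  Stage 2: F_2 = 10^(4.69/10) = 2.944, G_2 = 10^(12.6/10) = 18.20
Friis cascade:
  F = 1.954 + (2.944 − 1)/0.5117 = 5.754
NF = 10 log₁₀(5.754) = 7.60 dB

7.60 dB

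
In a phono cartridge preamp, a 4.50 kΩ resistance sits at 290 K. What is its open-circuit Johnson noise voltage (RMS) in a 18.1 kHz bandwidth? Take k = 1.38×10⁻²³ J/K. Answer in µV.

1.14 µV

V_n = √(4kTRB)
4kTRB = 4 × 1.38×10⁻²³ × 290 × 4.50×10³ × 1.81×10⁴ = 1.30×10⁻¹² V²
V_n = √(1.30×10⁻¹²) = 1.14×10⁻⁶ V = 1.14 µV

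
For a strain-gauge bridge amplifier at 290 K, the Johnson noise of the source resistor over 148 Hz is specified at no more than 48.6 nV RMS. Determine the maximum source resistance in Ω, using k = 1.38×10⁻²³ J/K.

997 Ω

Johnson–Nyquist: V_n = √(4kTRB) ⇒ R = V_n² / (4kTB)
4kTB = 4 × 1.38×10⁻²³ × 290 × 1.48×10² = 2.37×10⁻¹⁸
R = (4.86×10⁻⁸)² / 2.37×10⁻¹⁸ = 9.97×10² Ω = 997 Ω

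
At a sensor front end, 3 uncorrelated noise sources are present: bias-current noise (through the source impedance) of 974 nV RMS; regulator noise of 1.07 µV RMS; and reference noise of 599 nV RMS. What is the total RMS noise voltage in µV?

1.57 µV

Uncorrelated sources add in power (mean-square): V_tot = √(ΣV_i²)
V_tot = √[(9.74×10⁻⁷)² + (1.07×10⁻⁶)² + (5.99×10⁻⁷)²] = 1.57×10⁻⁶ V = 1.57 µV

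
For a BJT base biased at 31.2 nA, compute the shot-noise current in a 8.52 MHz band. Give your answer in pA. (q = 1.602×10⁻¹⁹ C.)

292 pA

I_n = √(2qI·B)
2qI·B = 2 × 1.602×10⁻¹⁹ × 3.12×10⁻⁸ × 8.52×10⁶ = 8.52×10⁻²⁰ A²
I_n = √(8.52×10⁻²⁰) = 2.92×10⁻¹⁰ A = 292 pA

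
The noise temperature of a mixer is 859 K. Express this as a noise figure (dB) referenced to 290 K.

F = 1 + T_e/T₀ = 1 + 859/290 = 3.96207
NF = 10 log₁₀(3.96207) = 5.98 dB

5.98 dB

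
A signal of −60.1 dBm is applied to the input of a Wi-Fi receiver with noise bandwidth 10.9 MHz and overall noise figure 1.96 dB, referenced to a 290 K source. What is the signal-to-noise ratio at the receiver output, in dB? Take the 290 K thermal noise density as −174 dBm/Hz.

41.6 dB

Noise floor: N = −174 + 10 log₁₀(B) + NF
10 log₁₀(1.09×10⁷) = 70.37 dB
N = −174 + 70.37 + 1.96 = −101.67 dBm
SNR = P_sig − N = −60.1 − (−101.67) = 41.57 dB → 41.6 dB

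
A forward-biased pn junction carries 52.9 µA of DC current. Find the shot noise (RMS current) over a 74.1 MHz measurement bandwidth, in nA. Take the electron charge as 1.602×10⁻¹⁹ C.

I_n = √(2qI·B)
2qI·B = 2 × 1.602×10⁻¹⁹ × 5.29×10⁻⁵ × 7.41×10⁷ = 1.26×10⁻¹⁵ A²
I_n = √(1.26×10⁻¹⁵) = 3.54×10⁻⁸ A = 35.4 nA

35.4 nA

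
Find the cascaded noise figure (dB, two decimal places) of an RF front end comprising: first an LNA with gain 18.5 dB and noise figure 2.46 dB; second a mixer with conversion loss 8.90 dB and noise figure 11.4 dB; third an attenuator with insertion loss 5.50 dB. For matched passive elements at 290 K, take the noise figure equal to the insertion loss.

Convert to linear (a loss of L dB is a gain of −L dB): F_i = 10^(NF_i/10), G_i = 10^(G_i,dB/10)
  Stage 1: F_1 = 10^(2.46/10) = 1.762, G_1 = 10^(18.5/10) = 70.79
  Stage 2: F_2 = 10^(11.4/10) = 13.80, G_2 = 10^(−8.90/10) = 0.1288
  Stage 3: F_3 = 10^(5.50/10) = 3.548, G_3 = 10^(−5.50/10) = 0.2818
Friis cascade:
  F = 1.762 + (13.80 − 1)/70.79 + (3.548 − 1)/9.120 = 2.222
NF = 10 log₁₀(2.222) = 3.47 dB

3.47 dB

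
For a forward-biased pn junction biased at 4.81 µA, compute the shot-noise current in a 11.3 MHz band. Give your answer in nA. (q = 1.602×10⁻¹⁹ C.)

4.17 nA

I_n = √(2qI·B)
2qI·B = 2 × 1.602×10⁻¹⁹ × 4.81×10⁻⁶ × 1.13×10⁷ = 1.74×10⁻¹⁷ A²
I_n = √(1.74×10⁻¹⁷) = 4.17×10⁻⁹ A = 4.17 nA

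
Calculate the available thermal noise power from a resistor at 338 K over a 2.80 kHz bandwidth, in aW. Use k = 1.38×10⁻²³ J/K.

P_n = kTB = 1.38×10⁻²³ × 338 × 2.80×10³ = 1.31×10⁻¹⁷ W = 13.1 aW

13.1 aW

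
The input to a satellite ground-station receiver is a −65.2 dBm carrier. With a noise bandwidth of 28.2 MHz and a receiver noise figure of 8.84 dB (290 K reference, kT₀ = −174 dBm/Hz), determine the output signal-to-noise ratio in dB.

25.5 dB

Noise floor: N = −174 + 10 log₁₀(B) + NF
10 log₁₀(2.82×10⁷) = 74.5 dB
N = −174 + 74.5 + 8.84 = −90.66 dBm
SNR = P_sig − N = −65.2 − (−90.66) = 25.46 dB → 25.5 dB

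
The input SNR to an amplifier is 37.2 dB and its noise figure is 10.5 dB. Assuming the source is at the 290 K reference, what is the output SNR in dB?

By definition F = SNR_in/SNR_out, so in dB: SNR_out = SNR_in − NF
SNR_out = 37.2 − 10.5 = 26.7 dB

26.7 dB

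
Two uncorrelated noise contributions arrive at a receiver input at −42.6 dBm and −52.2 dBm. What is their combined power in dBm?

Convert to linear, add, convert back:
P₁ = 5.50×10⁻⁸ W, P₂ = 6.03×10⁻⁹ W
P_tot = 6.10×10⁻⁸ W → 10 log₁₀(P_tot / 10⁻³) = −42.1 dBm

−42.1 dBm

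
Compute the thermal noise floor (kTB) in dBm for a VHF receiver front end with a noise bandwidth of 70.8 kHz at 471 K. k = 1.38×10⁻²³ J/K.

P_n = kTB = 1.38×10⁻²³ × 471 × 7.08×10⁴ = 4.60×10⁻¹⁶ W
In dBm: 10 log₁₀(4.60×10⁻¹⁶ / 10⁻³) = −123.4 dBm

−123.4 dBm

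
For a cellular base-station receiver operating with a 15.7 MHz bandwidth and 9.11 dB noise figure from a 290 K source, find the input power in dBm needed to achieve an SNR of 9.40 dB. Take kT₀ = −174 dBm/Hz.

−83.5 dBm

Sensitivity = −174 + 10 log₁₀(B) + NF + SNR_min
= −174 + 71.96 + 9.11 + 9.40
= −83.53 dBm → −83.5 dBm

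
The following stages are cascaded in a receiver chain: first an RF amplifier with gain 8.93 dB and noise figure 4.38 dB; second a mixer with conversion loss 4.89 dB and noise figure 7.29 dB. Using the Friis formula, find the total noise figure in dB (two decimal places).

Convert to linear (a loss of L dB is a gain of −L dB): F_i = 10^(NF_i/10), G_i = 10^(G_i,dB/10)
  Stage 1: F_1 = 10^(4.38/10) = 2.742, G_1 = 10^(8.93/10) = 7.816
  Stage 2: F_2 = 10^(7.29/10) = 5.358, G_2 = 10^(−4.89/10) = 0.3243
Friis cascade:
  F = 2.742 + (5.358 − 1)/7.816 = 3.299
NF = 10 log₁₀(3.299) = 5.18 dB

5.18 dB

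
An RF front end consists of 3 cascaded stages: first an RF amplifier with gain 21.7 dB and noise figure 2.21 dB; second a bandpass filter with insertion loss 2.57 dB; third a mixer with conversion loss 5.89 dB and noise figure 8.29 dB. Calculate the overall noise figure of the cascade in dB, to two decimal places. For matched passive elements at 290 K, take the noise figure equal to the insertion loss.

2.40 dB

Convert to linear (a loss of L dB is a gain of −L dB): F_i = 10^(NF_i/10), G_i = 10^(G_i,dB/10)
  Stage 1: F_1 = 10^(2.21/10) = 1.663, G_1 = 10^(21.7/10) = 147.9
  Stage 2: F_2 = 10^(2.57/10) = 1.807, G_2 = 10^(−2.57/10) = 0.5534
  Stage 3: F_3 = 10^(8.29/10) = 6.745, G_3 = 10^(−5.89/10) = 0.2576
Friis cascade:
  F = 1.663 + (1.807 − 1)/147.9 + (6.745 − 1)/81.85 = 1.739
NF = 10 log₁₀(1.739) = 2.40 dB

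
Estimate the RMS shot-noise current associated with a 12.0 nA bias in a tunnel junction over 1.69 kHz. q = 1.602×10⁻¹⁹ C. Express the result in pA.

I_n = √(2qI·B)
2qI·B = 2 × 1.602×10⁻¹⁹ × 1.20×10⁻⁸ × 1.69×10³ = 6.50×10⁻²⁴ A²
I_n = √(6.50×10⁻²⁴) = 2.55×10⁻¹² A = 2.55 pA

2.55 pA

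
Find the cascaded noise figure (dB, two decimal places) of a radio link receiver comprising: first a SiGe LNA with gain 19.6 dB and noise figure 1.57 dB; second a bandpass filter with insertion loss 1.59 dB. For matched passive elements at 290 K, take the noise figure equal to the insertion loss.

1.58 dB

Convert to linear (a loss of L dB is a gain of −L dB): F_i = 10^(NF_i/10), G_i = 10^(G_i,dB/10)
  Stage 1: F_1 = 10^(1.57/10) = 1.435, G_1 = 10^(19.6/10) = 91.20
  Stage 2: F_2 = 10^(1.59/10) = 1.442, G_2 = 10^(−1.59/10) = 0.6934
Friis cascade:
  F = 1.435 + (1.442 − 1)/91.20 = 1.440
NF = 10 log₁₀(1.440) = 1.58 dB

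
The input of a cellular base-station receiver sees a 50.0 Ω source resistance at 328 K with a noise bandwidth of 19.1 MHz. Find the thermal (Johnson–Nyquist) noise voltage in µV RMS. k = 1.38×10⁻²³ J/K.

V_n = √(4kTRB)
4kTRB = 4 × 1.38×10⁻²³ × 328 × 5.00×10¹ × 1.91×10⁷ = 1.73×10⁻¹¹ V²
V_n = √(1.73×10⁻¹¹) = 4.16×10⁻⁶ V = 4.16 µV

4.16 µV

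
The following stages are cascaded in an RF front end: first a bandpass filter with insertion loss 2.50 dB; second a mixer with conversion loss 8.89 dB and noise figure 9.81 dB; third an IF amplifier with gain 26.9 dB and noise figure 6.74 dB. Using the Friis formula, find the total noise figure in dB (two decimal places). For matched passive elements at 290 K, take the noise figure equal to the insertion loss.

Convert to linear (a loss of L dB is a gain of −L dB): F_i = 10^(NF_i/10), G_i = 10^(G_i,dB/10)
  Stage 1: F_1 = 10^(2.50/10) = 1.778, G_1 = 10^(−2.50/10) = 0.5623
  Stage 2: F_2 = 10^(9.81/10) = 9.572, G_2 = 10^(−8.89/10) = 0.1291
  Stage 3: F_3 = 10^(6.74/10) = 4.721, G_3 = 10^(26.9/10) = 489.8
Friis cascade:
  F = 1.778 + (9.572 − 1)/0.5623 + (4.721 − 1)/0.07261 = 68.26
NF = 10 log₁₀(68.26) = 18.34 dB

18.34 dB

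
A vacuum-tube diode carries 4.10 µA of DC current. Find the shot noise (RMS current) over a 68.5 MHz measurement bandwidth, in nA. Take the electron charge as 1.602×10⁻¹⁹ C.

I_n = √(2qI·B)
2qI·B = 2 × 1.602×10⁻¹⁹ × 4.10×10⁻⁶ × 6.85×10⁷ = 9.00×10⁻¹⁷ A²
I_n = √(9.00×10⁻¹⁷) = 9.49×10⁻⁹ A = 9.49 nA

9.49 nA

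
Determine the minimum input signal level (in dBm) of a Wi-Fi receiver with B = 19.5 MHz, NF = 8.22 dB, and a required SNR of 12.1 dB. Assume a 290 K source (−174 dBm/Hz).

Sensitivity = −174 + 10 log₁₀(B) + NF + SNR_min
= −174 + 72.9 + 8.22 + 12.1
= −80.78 dBm → −80.8 dBm

−80.8 dBm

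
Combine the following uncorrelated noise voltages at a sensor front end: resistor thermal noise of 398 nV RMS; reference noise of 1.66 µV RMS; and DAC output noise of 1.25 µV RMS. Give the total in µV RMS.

Uncorrelated sources add in power (mean-square): V_tot = √(ΣV_i²)
V_tot = √[(3.98×10⁻⁷)² + (1.66×10⁻⁶)² + (1.25×10⁻⁶)²] = 2.12×10⁻⁶ V = 2.12 µV

2.12 µV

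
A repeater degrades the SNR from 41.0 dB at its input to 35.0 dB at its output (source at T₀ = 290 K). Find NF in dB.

NF (dB) = SNR_in(dB) − SNR_out(dB) when the source is at T₀
NF = 41.0 − 35.0 = 6.0 dB

6.0 dB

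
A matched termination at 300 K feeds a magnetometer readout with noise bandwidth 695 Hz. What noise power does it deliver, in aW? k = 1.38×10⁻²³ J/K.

2.88 aW

P_n = kTB = 1.38×10⁻²³ × 300 × 6.95×10² = 2.88×10⁻¹⁸ W = 2.88 aW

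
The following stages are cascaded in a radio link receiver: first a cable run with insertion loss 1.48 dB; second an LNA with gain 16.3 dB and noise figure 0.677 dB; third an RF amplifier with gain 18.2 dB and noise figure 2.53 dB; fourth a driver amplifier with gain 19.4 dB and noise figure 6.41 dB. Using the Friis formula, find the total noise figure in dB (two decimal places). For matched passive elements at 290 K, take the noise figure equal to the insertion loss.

Convert to linear (a loss of L dB is a gain of −L dB): F_i = 10^(NF_i/10), G_i = 10^(G_i,dB/10)
  Stage 1: F_1 = 10^(1.48/10) = 1.406, G_1 = 10^(−1.48/10) = 0.7112
  Stage 2: F_2 = 10^(0.677/10) = 1.169, G_2 = 10^(16.3/10) = 42.66
  Stage 3: F_3 = 10^(2.53/10) = 1.791, G_3 = 10^(18.2/10) = 66.07
  Stage 4: F_4 = 10^(6.41/10) = 4.375, G_4 = 10^(19.4/10) = 87.10
Friis cascade:
  F = 1.406 + (1.169 − 1)/0.7112 + (1.791 − 1)/30.34 + (4.375 − 1)/2004 = 1.671
NF = 10 log₁₀(1.671) = 2.23 dB

2.23 dB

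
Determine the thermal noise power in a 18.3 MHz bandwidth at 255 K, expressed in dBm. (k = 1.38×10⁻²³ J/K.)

−101.9 dBm

P_n = kTB = 1.38×10⁻²³ × 255 × 1.83×10⁷ = 6.44×10⁻¹⁴ W
In dBm: 10 log₁₀(6.44×10⁻¹⁴ / 10⁻³) = −101.9 dBm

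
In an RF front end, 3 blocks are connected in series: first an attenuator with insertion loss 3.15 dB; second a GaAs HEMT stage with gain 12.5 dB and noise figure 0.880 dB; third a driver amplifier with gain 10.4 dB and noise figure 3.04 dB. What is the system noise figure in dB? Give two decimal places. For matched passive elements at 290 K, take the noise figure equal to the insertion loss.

Convert to linear (a loss of L dB is a gain of −L dB): F_i = 10^(NF_i/10), G_i = 10^(G_i,dB/10)
  Stage 1: F_1 = 10^(3.15/10) = 2.065, G_1 = 10^(−3.15/10) = 0.4842
  Stage 2: F_2 = 10^(0.880/10) = 1.225, G_2 = 10^(12.5/10) = 17.78
  Stage 3: F_3 = 10^(3.04/10) = 2.014, G_3 = 10^(10.4/10) = 10.96
Friis cascade:
  F = 2.065 + (1.225 − 1)/0.4842 + (2.014 − 1)/8.610 = 2.647
NF = 10 log₁₀(2.647) = 4.23 dB

4.23 dB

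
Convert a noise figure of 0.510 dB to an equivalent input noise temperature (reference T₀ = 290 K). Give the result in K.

F = 10^(0.510/10) = 1.1246
T_e = (F − 1)·T₀ = (1.1246 − 1) × 290 = 36.1 K

36.1 K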